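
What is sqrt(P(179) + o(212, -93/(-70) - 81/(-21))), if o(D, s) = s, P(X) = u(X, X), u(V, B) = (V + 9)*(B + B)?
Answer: sqrt(329815010)/70 ≈ 259.44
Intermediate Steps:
u(V, B) = 2*B*(9 + V) (u(V, B) = (9 + V)*(2*B) = 2*B*(9 + V))
P(X) = 2*X*(9 + X)
sqrt(P(179) + o(212, -93/(-70) - 81/(-21))) = sqrt(2*179*(9 + 179) + (-93/(-70) - 81/(-21))) = sqrt(2*179*188 + (-93*(-1/70) - 81*(-1/21))) = sqrt(67304 + (93/70 + 27/7)) = sqrt(67304 + 363/70) = sqrt(4711643/70) = sqrt(329815010)/70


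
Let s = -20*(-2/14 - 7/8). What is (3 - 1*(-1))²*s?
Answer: 2280/7 ≈ 325.71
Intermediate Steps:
s = 285/14 (s = -20*(-2*1/14 - 7*⅛) = -20*(-⅐ - 7/8) = -20*(-57/56) = 285/14 ≈ 20.357)
(3 - 1*(-1))²*s = (3 - 1*(-1))²*(285/14) = (3 + 1)²*(285/14) = 4²*(285/14) = 16*(285/14) = 2280/7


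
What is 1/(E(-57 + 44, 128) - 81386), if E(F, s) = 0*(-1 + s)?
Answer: -1/81386 ≈ -1.2287e-5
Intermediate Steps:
E(F, s) = 0
1/(E(-57 + 44, 128) - 81386) = 1/(0 - 81386) = 1/(-81386) = -1/81386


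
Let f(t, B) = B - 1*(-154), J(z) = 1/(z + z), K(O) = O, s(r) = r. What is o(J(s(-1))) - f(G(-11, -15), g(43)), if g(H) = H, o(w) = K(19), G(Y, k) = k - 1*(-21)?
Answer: -178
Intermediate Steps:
G(Y, k) = 21 + k (G(Y, k) = k + 21 = 21 + k)
J(z) = 1/(2*z)
o(w) = 19
f(t, B) = 154 + B (f(t, B) = B + 154 = 154 + B)
o(J(s(-1))) - f(G(-11, -15), g(43)) = 19 - (154 + 43) = 19 - 1*197 = 19 - 197 = -178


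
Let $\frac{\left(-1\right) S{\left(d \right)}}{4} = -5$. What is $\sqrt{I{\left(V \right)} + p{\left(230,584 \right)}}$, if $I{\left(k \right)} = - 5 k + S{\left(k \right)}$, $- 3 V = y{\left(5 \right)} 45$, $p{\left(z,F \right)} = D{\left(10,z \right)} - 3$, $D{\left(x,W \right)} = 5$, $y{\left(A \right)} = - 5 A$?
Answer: $i \sqrt{1853} \approx 43.047 i$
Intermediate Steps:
$S{\left(d \right)} = 20$ ($S{\left(d \right)} = \left(-4\right) \left(-5\right) = 20$)
$p{\left(z,F \right)} = 2$ ($p{\left(z,F \right)} = 5 - 3 = 2$)
$V = 375$ ($V = - \frac{\left(-5\right) 5 \cdot 45}{3} = - \frac{\left(-25\right) 45}{3} = \left(- \frac{1}{3}\right) \left(-1125\right) = 375$)
$I{\left(k \right)} = 20 - 5 k$ ($I{\left(k \right)} = - 5 k + 20 = 20 - 5 k$)
$\sqrt{I{\left(V \right)} + p{\left(230,584 \right)}} = \sqrt{\left(20 - 1875\right) + 2} = \sqrt{-1855 + 2} = \sqrt{-1853} = i \sqrt{1853}$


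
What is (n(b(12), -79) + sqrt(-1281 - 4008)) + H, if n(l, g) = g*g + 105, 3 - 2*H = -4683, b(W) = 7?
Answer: 8689 + I*sqrt(5289) ≈ 8689.0 + 72.725*I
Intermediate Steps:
H = 2343 (H = 3/2 - 1/2*(-4683) = 3/2 + 4683/2 = 2343)
n(l, g) = 105 + g**2 (n(l, g) = g**2 + 105 = 105 + g**2)
(n(b(12), -79) + sqrt(-1281 - 4008)) + H = ((105 + (-79)**2) + sqrt(-1281 - 4008)) + 2343 = ((105 + 6241) + sqrt(-5289)) + 2343 = (6346 + I*sqrt(5289)) + 2343 = 8689 + I*sqrt(5289)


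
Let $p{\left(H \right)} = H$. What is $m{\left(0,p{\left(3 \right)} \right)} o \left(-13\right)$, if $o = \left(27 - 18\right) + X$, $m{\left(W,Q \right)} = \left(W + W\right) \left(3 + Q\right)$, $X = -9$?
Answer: $0$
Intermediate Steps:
$m{\left(W,Q \right)} = 2 W \left(3 + Q\right)$
$o = 0$ ($o = \left(27 - 18\right) - 9 = 9 - 9 = 0$)
$m{\left(0,p{\left(3 \right)} \right)} o \left(-13\right) = 2 \cdot 0 \left(3 + 3\right) 0 \left(-13\right) = 2 \cdot 0 \cdot 6 \cdot 0 \left(-13\right) = 0 \cdot 0 \left(-13\right) = 0 \left(-13\right) = 0$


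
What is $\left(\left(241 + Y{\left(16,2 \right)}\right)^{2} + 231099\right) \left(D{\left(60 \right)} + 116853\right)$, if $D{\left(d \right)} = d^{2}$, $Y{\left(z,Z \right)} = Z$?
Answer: $34949197044$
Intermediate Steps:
$\left(\left(241 + Y{\left(16,2 \right)}\right)^{2} + 231099\right) \left(D{\left(60 \right)} + 116853\right) = \left(\left(241 + 2\right)^{2} + 231099\right) \left(60^{2} + 116853\right) = \left(243^{2} + 231099\right) \left(3600 + 116853\right) = \left(59049 + 231099\right) 120453 = 290148 \cdot 120453 = 34949197044$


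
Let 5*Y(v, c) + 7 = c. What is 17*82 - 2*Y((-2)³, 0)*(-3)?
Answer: 6928/5 ≈ 1385.6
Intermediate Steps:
Y(v, c) = -7/5 + c/5
17*82 - 2*Y((-2)³, 0)*(-3) = 17*82 - 2*(-7/5 + (⅕)*0)*(-3) = 1394 - 2*(-7/5 + 0)*(-3) = 1394 - 2*(-7/5)*(-3) = 1394 + (14/5)*(-3) = 1394 - 42/5 = 6928/5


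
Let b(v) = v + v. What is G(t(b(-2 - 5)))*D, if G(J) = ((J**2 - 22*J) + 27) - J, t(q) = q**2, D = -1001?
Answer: -33968935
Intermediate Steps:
b(v) = 2*v
G(J) = 27 + J**2 - 23*J (G(J) = (27 + J**2 - 22*J) - J = 27 + J**2 - 23*J)
G(t(b(-2 - 5)))*D = (27 + ((2*(-2 - 5))**2)**2 - 23*4*(-2 - 5)**2)*(-1001) = (27 + ((2*(-7))**2)**2 - 23*(2*(-7))**2)*(-1001) = (27 + ((-14)**2)**2 - 23*(-14)**2)*(-1001) = (27 + 196**2 - 23*196)*(-1001) = (27 + 38416 - 4508)*(-1001) = 33935*(-1001) = -33968935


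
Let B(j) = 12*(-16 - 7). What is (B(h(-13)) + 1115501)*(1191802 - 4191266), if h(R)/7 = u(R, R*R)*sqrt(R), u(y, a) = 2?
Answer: -3345077239400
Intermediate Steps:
h(R) = 14*sqrt(R) (h(R) = 7*(2*sqrt(R)) = 14*sqrt(R))
B(j) = -276 (B(j) = 12*(-23) = -276)
(B(h(-13)) + 1115501)*(1191802 - 4191266) = (-276 + 1115501)*(1191802 - 4191266) = 1115225*(-2999464) = -3345077239400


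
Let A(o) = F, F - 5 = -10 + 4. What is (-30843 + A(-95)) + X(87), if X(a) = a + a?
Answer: -30670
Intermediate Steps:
F = -1 (F = 5 + (-10 + 4) = 5 - 6 = -1)
X(a) = 2*a
A(o) = -1
(-30843 + A(-95)) + X(87) = (-30843 - 1) + 2*87 = -30844 + 174 = -30670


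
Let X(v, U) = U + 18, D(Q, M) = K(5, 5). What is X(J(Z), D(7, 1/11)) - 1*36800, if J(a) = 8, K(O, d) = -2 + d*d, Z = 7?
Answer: -36759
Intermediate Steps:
K(O, d) = -2 + d²
D(Q, M) = 23 (D(Q, M) = -2 + 5² = -2 + 25 = 23)
X(v, U) = 18 + U
X(J(Z), D(7, 1/11)) - 1*36800 = (18 + 23) - 1*36800 = 41 - 36800 = -36759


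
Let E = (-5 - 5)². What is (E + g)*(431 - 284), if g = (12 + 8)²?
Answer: 73500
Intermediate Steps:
E = 100 (E = (-10)² = 100)
g = 400 (g = 20² = 400)
(E + g)*(431 - 284) = (100 + 400)*(431 - 284) = 500*147 = 73500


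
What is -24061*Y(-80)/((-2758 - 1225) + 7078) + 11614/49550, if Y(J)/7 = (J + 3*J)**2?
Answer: -85458508789467/15335725 ≈ -5.5725e+6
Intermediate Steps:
Y(J) = 112*J**2 (Y(J) = 7*(J + 3*J)**2 = 7*(4*J)**2 = 7*(16*J**2) = 112*J**2)
-24061*Y(-80)/((-2758 - 1225) + 7078) + 11614/49550 = -24061*716800/((-2758 - 1225) + 7078) + 11614/49550 = -24061*716800/(-3983 + 7078) + 11614*(1/49550) = -24061/(3095/716800) + 5807/24775 = -24061/(3095*(1/716800)) + 5807/24775 = -24061/619/143360 + 5807/24775 = -24061*143360/619 + 5807/24775 = -3449384960/619 + 5807/24775 = -85458508789467/15335725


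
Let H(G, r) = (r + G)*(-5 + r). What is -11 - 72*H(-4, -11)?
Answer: -17291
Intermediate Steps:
H(G, r) = (-5 + r)*(G + r) (H(G, r) = (G + r)*(-5 + r) = (-5 + r)*(G + r))
-11 - 72*H(-4, -11) = -11 - 72*((-11)**2 - 5*(-4) - 5*(-11) - 4*(-11)) = -11 - 72*(121 + 20 + 55 + 44) = -11 - 72*240 = -11 - 17280 = -17291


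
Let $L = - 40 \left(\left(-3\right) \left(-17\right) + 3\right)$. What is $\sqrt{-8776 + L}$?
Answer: $2 i \sqrt{2734} \approx 104.58 i$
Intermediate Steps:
$L = -2160$ ($L = - 40 \left(51 + 3\right) = \left(-40\right) 54 = -2160$)
$\sqrt{-8776 + L} = \sqrt{-8776 - 2160} = \sqrt{-10936} = 2 i \sqrt{2734}$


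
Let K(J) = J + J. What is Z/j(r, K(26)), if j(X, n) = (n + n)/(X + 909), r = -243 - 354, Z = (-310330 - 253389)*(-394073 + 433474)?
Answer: -66633276957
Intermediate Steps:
K(J) = 2*J
Z = -22211092319 (Z = -563719*39401 = -22211092319)
r = -597
j(X, n) = 2*n/(909 + X) (j(X, n) = (2*n)/(909 + X) = 2*n/(909 + X))
Z/j(r, K(26)) = -22211092319/(2*(2*26)/(909 - 597)) = -22211092319/(2*52/312) = -22211092319/(2*52*(1/312)) = -22211092319/⅓ = -22211092319*3 = -66633276957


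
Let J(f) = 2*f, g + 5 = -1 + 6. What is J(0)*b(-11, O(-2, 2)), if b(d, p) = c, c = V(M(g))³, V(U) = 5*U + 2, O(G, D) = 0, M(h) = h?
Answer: 0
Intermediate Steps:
g = 0 (g = -5 + (-1 + 6) = -5 + 5 = 0)
V(U) = 2 + 5*U
c = 8 (c = (2 + 5*0)³ = (2 + 0)³ = 2³ = 8)
b(d, p) = 8
J(0)*b(-11, O(-2, 2)) = (2*0)*8 = 0*8 = 0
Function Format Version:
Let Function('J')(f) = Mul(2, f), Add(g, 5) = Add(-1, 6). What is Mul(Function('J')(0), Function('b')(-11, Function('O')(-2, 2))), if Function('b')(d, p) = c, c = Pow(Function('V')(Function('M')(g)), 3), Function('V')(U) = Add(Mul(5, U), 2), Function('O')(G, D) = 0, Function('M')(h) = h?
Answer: 0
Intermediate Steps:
g = 0 (g = Add(-5, Add(-1, 6)) = Add(-5, 5) = 0)
Function('V')(U) = Add(2, Mul(5, U))
c = 8 (c = Pow(Add(2, Mul(5, 0)), 3) = Pow(Add(2, 0), 3) = Pow(2, 3) = 8)
Function('b')(d, p) = 8
Mul(Function('J')(0), Function('b')(-11, Function('O')(-2, 2))) = Mul(Mul(2, 0), 8) = Mul(0, 8) = 0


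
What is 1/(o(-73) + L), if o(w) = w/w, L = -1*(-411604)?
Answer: 1/411605 ≈ 2.4295e-6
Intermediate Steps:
L = 411604
o(w) = 1
1/(o(-73) + L) = 1/(1 + 411604) = 1/411605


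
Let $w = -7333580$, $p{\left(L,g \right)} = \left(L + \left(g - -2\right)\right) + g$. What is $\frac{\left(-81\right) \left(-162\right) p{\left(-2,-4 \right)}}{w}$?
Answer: $\frac{26244}{1833395} \approx 0.014314$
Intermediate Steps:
$p{\left(L,g \right)} = 2 + L + 2 g$ ($p{\left(L,g \right)} = \left(L + \left(g + 2\right)\right) + g = \left(L + \left(2 + g\right)\right) + g = \left(2 + L + g\right) + g = 2 + L + 2 g$)
$\frac{\left(-81\right) \left(-162\right) p{\left(-2,-4 \right)}}{w} = \frac{\left(-81\right) \left(-162\right) \left(2 - 2 + 2 \left(-4\right)\right)}{-7333580} = 13122 \left(2 - 2 - 8\right) \left(- \frac{1}{7333580}\right) = 13122 \left(-8\right) \left(- \frac{1}{7333580}\right) = \left(-104976\right) \left(- \frac{1}{7333580}\right) = \frac{26244}{1833395}$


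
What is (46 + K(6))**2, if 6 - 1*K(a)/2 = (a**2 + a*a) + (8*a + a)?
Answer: 37636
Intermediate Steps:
K(a) = 12 - 18*a - 4*a**2 (K(a) = 12 - 2*((a**2 + a*a) + (8*a + a)) = 12 - 2*((a**2 + a**2) + 9*a) = 12 - 2*(2*a**2 + 9*a) = 12 + (-18*a - 4*a**2) = 12 - 18*a - 4*a**2)
(46 + K(6))**2 = (46 + (12 - 18*6 - 4*6**2))**2 = (46 + (12 - 108 - 4*36))**2 = (46 + (12 - 108 - 144))**2 = (46 - 240)**2 = (-194)**2 = 37636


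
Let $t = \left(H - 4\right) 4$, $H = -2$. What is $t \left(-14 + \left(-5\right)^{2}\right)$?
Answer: $-264$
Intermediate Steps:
$t = -24$ ($t = \left(-2 - 4\right) 4 = \left(-6\right) 4 = -24$)
$t \left(-14 + \left(-5\right)^{2}\right) = - 24 \left(-14 + \left(-5\right)^{2}\right) = - 24 \left(-14 + 25\right) = \left(-24\right) 11 = -264$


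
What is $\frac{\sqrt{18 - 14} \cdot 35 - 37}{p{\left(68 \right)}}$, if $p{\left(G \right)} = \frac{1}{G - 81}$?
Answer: $-429$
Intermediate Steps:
$p{\left(G \right)} = \frac{1}{-81 + G}$
$\frac{\sqrt{18 - 14} \cdot 35 - 37}{p{\left(68 \right)}} = \frac{\sqrt{18 - 14} \cdot 35 - 37}{\frac{1}{-81 + 68}} = \frac{\sqrt{4} \cdot 35 - 37}{\frac{1}{-13}} = \frac{2 \cdot 35 - 37}{- \frac{1}{13}} = \left(70 - 37\right) \left(-13\right) = 33 \left(-13\right) = -429$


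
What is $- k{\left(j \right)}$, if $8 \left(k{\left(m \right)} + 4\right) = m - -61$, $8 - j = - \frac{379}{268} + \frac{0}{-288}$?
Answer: $- \frac{10295}{2144} \approx -4.8018$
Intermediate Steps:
$j = \frac{2523}{268}$ ($j = 8 - \left(- \frac{379}{268} + \frac{0}{-288}\right) = 8 - \left(\left(-379\right) \frac{1}{268} + 0 \left(- \frac{1}{288}\right)\right) = 8 - \left(- \frac{379}{268} + 0\right) = 8 - - \frac{379}{268} = 8 + \frac{379}{268} = \frac{2523}{268} \approx 9.4142$)
$k{\left(m \right)} = \frac{29}{8} + \frac{m}{8}$ ($k{\left(m \right)} = -4 + \frac{m - -61}{8} = -4 + \frac{m + 61}{8} = -4 + \frac{61 + m}{8} = -4 + \left(\frac{61}{8} + \frac{m}{8}\right) = \frac{29}{8} + \frac{m}{8}$)
$- k{\left(j \right)} = - (\frac{29}{8} + \frac{1}{8} \cdot \frac{2523}{268}) = - (\frac{29}{8} + \frac{2523}{2144}) = \left(-1\right) \frac{10295}{2144} = - \frac{10295}{2144}$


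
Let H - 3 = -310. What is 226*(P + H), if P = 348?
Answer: 9266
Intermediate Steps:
H = -307 (H = 3 - 310 = -307)
226*(P + H) = 226*(348 - 307) = 226*41 = 9266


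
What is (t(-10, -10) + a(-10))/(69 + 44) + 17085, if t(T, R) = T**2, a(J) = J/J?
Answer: 1930706/113 ≈ 17086.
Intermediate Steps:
a(J) = 1
(t(-10, -10) + a(-10))/(69 + 44) + 17085 = ((-10)**2 + 1)/(69 + 44) + 17085 = (100 + 1)/113 + 17085 = 101*(1/113) + 17085 = 101/113 + 17085 = 1930706/113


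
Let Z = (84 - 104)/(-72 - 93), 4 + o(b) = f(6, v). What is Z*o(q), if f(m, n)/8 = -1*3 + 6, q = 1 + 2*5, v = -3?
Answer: 80/33 ≈ 2.4242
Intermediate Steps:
q = 11 (q = 1 + 10 = 11)
f(m, n) = 24 (f(m, n) = 8*(-1*3 + 6) = 8*(-3 + 6) = 8*3 = 24)
o(b) = 20 (o(b) = -4 + 24 = 20)
Z = 4/33 (Z = -20/(-165) = -20*(-1/165) = 4/33 ≈ 0.12121)
Z*o(q) = (4/33)*20 = 80/33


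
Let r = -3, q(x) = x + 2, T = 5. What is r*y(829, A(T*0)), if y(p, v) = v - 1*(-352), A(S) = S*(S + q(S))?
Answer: -1056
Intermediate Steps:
q(x) = 2 + x
A(S) = S*(2 + 2*S) (A(S) = S*(S + (2 + S)) = S*(2 + 2*S))
y(p, v) = 352 + v (y(p, v) = v + 352 = 352 + v)
r*y(829, A(T*0)) = -3*(352 + 2*(5*0)*(1 + 5*0)) = -3*(352 + 2*0*(1 + 0)) = -3*(352 + 2*0*1) = -3*(352 + 0) = -3*352 = -1056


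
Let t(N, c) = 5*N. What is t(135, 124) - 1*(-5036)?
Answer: 5711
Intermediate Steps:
t(135, 124) - 1*(-5036) = 5*135 - 1*(-5036) = 675 + 5036 = 5711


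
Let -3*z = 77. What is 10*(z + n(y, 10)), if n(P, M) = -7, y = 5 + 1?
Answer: -980/3 ≈ -326.67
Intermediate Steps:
y = 6
z = -77/3 (z = -1/3*77 = -77/3 ≈ -25.667)
10*(z + n(y, 10)) = 10*(-77/3 - 7) = 10*(-98/3) = -980/3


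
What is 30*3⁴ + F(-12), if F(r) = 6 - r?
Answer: 2448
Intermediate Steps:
30*3⁴ + F(-12) = 30*3⁴ + (6 - 1*(-12)) = 30*81 + (6 + 12) = 2430 + 18 = 2448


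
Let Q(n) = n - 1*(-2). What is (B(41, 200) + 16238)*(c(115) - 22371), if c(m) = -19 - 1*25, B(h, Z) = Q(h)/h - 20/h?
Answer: -14923481115/41 ≈ -3.6399e+8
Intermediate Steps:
Q(n) = 2 + n (Q(n) = n + 2 = 2 + n)
B(h, Z) = -20/h + (2 + h)/h (B(h, Z) = (2 + h)/h - 20/h = -20/h + (2 + h)/h)
c(m) = -44 (c(m) = -19 - 25 = -44)
(B(41, 200) + 16238)*(c(115) - 22371) = ((-18 + 41)/41 + 16238)*(-44 - 22371) = ((1/41)*23 + 16238)*(-22415) = (23/41 + 16238)*(-22415) = (665781/41)*(-22415) = -14923481115/41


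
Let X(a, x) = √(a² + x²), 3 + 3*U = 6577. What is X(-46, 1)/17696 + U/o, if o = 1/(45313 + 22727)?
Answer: 149098320 + √2117/17696 ≈ 1.4910e+8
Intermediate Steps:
U = 6574/3 (U = -1 + (⅓)*6577 = -1 + 6577/3 = 6574/3 ≈ 2191.3)
o = 1/68040 ≈ 1.4697e-5
X(-46, 1)/17696 + U/o = √((-46)² + 1²)/17696 + 6574/(3*(1/68040)) = √(2116 + 1)*(1/17696) + (6574/3)*68040 = √2117*(1/17696) + 149098320 = √2117/17696 + 149098320 = 149098320 + √2117/17696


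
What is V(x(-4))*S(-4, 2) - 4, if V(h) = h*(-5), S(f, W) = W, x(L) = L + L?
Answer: 76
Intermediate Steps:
x(L) = 2*L
V(h) = -5*h
V(x(-4))*S(-4, 2) - 4 = -10*(-4)*2 - 4 = -5*(-8)*2 - 4 = 40*2 - 4 = 80 - 4 = 76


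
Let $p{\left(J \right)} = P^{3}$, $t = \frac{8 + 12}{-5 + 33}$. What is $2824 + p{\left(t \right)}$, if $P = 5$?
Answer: $2949$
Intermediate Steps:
$t = \frac{5}{7}$ ($t = \frac{20}{28} = 20 \cdot \frac{1}{28} = \frac{5}{7} \approx 0.71429$)
$p{\left(J \right)} = 125$ ($p{\left(J \right)} = 5^{3} = 125$)
$2824 + p{\left(t \right)} = 2824 + 125 = 2949$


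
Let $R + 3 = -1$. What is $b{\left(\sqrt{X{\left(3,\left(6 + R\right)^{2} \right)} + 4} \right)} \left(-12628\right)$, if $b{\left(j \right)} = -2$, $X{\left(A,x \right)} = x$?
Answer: $25256$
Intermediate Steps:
$R = -4$ ($R = -3 - 1 = -4$)
$b{\left(\sqrt{X{\left(3,\left(6 + R\right)^{2} \right)} + 4} \right)} \left(-12628\right) = \left(-2\right) \left(-12628\right) = 25256$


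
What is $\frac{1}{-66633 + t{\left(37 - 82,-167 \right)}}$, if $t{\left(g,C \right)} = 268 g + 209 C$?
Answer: $- \frac{1}{113596} \approx -8.8031 \cdot 10^{-6}$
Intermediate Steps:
$t{\left(g,C \right)} = 209 C + 268 g$
$\frac{1}{-66633 + t{\left(37 - 82,-167 \right)}} = \frac{1}{-66633 + \left(209 \left(-167\right) + 268 \left(37 - 82\right)\right)} = \frac{1}{-66633 + \left(-34903 + 268 \left(-45\right)\right)} = \frac{1}{-66633 - 46963} = \frac{1}{-113596} = - \frac{1}{113596}$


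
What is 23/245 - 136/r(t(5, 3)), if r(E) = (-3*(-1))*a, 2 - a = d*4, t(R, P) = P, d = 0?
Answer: -16591/735 ≈ -22.573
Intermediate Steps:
a = 2 (a = 2 - 0*4 = 2 - 1*0 = 2 + 0 = 2)
r(E) = 6 (r(E) = -3*(-1)*2 = 3*2 = 6)
23/245 - 136/r(t(5, 3)) = 23/245 - 136/6 = 23*(1/245) - 136*1/6 = 23/245 - 68/3 = -16591/735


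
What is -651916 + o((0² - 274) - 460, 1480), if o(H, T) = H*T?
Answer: -1738236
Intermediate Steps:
-651916 + o((0² - 274) - 460, 1480) = -651916 + ((0² - 274) - 460)*1480 = -651916 + ((0 - 274) - 460)*1480 = -651916 + (-274 - 460)*1480 = -651916 - 734*1480 = -651916 - 1086320 = -1738236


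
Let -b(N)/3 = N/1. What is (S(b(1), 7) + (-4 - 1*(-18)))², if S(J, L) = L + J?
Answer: 324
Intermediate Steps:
b(N) = -3*N (b(N) = -3*N/1 = -3*N)
S(J, L) = J + L
(S(b(1), 7) + (-4 - 1*(-18)))² = ((-3*1 + 7) + (-4 - 1*(-18)))² = ((-3 + 7) + (-4 + 18))² = (4 + 14)² = 18² = 324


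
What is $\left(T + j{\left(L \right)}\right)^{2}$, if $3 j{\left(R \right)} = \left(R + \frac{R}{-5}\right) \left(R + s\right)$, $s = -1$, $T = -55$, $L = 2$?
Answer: $\frac{667489}{225} \approx 2966.6$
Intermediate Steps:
$j{\left(R \right)} = \frac{4 R \left(-1 + R\right)}{15}$ ($j{\left(R \right)} = \frac{\left(R + \frac{R}{-5}\right) \left(R - 1\right)}{3} = \frac{\left(R + R \left(- \frac{1}{5}\right)\right) \left(-1 + R\right)}{3} = \frac{\left(R - \frac{R}{5}\right) \left(-1 + R\right)}{3} = \frac{\frac{4 R}{5} \left(-1 + R\right)}{3} = \frac{\frac{4}{5} R \left(-1 + R\right)}{3} = \frac{4 R \left(-1 + R\right)}{15}$)
$\left(T + j{\left(L \right)}\right)^{2} = \left(-55 + \frac{4}{15} \cdot 2 \left(-1 + 2\right)\right)^{2} = \left(-55 + \frac{4}{15} \cdot 2 \cdot 1\right)^{2} = \left(-55 + \frac{8}{15}\right)^{2} = \left(- \frac{817}{15}\right)^{2} = \frac{667489}{225}$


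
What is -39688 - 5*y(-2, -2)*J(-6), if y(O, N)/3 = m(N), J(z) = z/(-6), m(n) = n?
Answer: -39658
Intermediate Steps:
J(z) = -z/6 (J(z) = z*(-⅙) = -z/6)
y(O, N) = 3*N
-39688 - 5*y(-2, -2)*J(-6) = -39688 - 5*(3*(-2))*(-⅙*(-6)) = -39688 - 5*(-6) = -39688 - (-30) = -39688 - 1*(-30) = -39688 + 30 = -39658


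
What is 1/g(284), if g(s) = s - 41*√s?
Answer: -1/1397 - 41*√71/198374 ≈ -0.0024573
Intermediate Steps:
1/g(284) = 1/(284 - 82*√71)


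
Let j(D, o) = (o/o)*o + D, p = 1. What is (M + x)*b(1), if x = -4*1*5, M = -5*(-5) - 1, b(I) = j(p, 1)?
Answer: 8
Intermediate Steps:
j(D, o) = D + o (j(D, o) = 1*o + D = o + D = D + o)
b(I) = 2 (b(I) = 1 + 1 = 2)
M = 24 (M = 25 - 1 = 24)
x = -20 (x = -4*5 = -20)
(M + x)*b(1) = (24 - 20)*2 = 4*2 = 8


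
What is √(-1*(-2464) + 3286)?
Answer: 5*√230 ≈ 75.829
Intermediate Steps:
√(-1*(-2464) + 3286) = √(2464 + 3286) = √5750 = 5*√230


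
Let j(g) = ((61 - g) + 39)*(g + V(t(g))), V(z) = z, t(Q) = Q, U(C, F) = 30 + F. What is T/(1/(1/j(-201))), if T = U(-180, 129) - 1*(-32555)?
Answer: -16357/60501 ≈ -0.27036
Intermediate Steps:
j(g) = 2*g*(100 - g) (j(g) = ((61 - g) + 39)*(g + g) = (100 - g)*(2*g) = 2*g*(100 - g))
T = 32714 (T = (30 + 129) - 1*(-32555) = 159 + 32555 = 32714)
T/(1/(1/j(-201))) = 32714/(1/(1/(2*(-201)*(100 - 1*(-201))))) = 32714/(1/(1/(2*(-201)*(100 + 201)))) = 32714/(1/(1/(2*(-201)*301))) = 32714/(1/(1/(-121002))) = 32714/(1/(-1/121002)) = 32714/(-121002) = 32714*(-1/121002) = -16357/60501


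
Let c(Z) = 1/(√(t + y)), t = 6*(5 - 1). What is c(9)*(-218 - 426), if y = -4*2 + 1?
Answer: -644*√17/17 ≈ -156.19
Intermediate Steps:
y = -7 (y = -8 + 1 = -7)
t = 24 (t = 6*4 = 24)
c(Z) = √17/17 (c(Z) = 1/(√(24 - 7)) = 1/(√17) = √17/17)
c(9)*(-218 - 426) = (√17/17)*(-218 - 426) = (√17/17)*(-644) = -644*√17/17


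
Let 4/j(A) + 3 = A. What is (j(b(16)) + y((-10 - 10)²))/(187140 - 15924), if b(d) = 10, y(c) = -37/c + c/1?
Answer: 1121341/479404800 ≈ 0.0023390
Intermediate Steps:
y(c) = c - 37/c (y(c) = -37/c + c*1 = -37/c + c = c - 37/c)
j(A) = 4/(-3 + A)
(j(b(16)) + y((-10 - 10)²))/(187140 - 15924) = (4/(-3 + 10) + ((-10 - 10)² - 37/(-10 - 10)²))/(187140 - 15924) = (4/7 + ((-20)² - 37/((-20)²)))/171216 = (4*(⅐) + (400 - 37/400))*(1/171216) = (4/7 + (400 - 37*1/400))*(1/171216) = (4/7 + (400 - 37/400))*(1/171216) = (4/7 + 159963/400)*(1/171216) = (1121341/2800)*(1/171216) = 1121341/479404800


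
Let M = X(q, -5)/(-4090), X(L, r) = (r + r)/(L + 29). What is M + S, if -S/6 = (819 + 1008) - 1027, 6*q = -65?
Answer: -213988794/44581 ≈ -4800.0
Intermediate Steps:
q = -65/6 (q = (⅙)*(-65) = -65/6 ≈ -10.833)
X(L, r) = 2*r/(29 + L) (X(L, r) = (2*r)/(29 + L) = 2*r/(29 + L))
S = -4800 (S = -6*((819 + 1008) - 1027) = -6*(1827 - 1027) = -6*800 = -4800)
M = 6/44581 (M = (2*(-5)/(29 - 65/6))/(-4090) = (2*(-5)/(109/6))*(-1/4090) = (2*(-5)*(6/109))*(-1/4090) = -60/109*(-1/4090) = 6/44581 ≈ 0.00013459)
M + S = 6/44581 - 4800 = -213988794/44581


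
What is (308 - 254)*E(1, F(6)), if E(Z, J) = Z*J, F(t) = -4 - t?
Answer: -540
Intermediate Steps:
E(Z, J) = J*Z
(308 - 254)*E(1, F(6)) = (308 - 254)*((-4 - 1*6)*1) = 54*((-4 - 6)*1) = 54*(-10*1) = 54*(-10) = -540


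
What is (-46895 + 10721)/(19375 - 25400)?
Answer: 36174/6025 ≈ 6.0040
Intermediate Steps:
(-46895 + 10721)/(19375 - 25400) = -36174/(-6025) = -36174*(-1/6025) = 36174/6025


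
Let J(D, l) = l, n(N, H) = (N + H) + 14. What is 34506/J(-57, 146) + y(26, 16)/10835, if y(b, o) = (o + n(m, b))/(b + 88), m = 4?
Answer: 710357915/3005629 ≈ 236.34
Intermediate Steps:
n(N, H) = 14 + H + N (n(N, H) = (H + N) + 14 = 14 + H + N)
y(b, o) = (18 + b + o)/(88 + b) (y(b, o) = (o + (14 + b + 4))/(b + 88) = (o + (18 + b))/(88 + b) = (18 + b + o)/(88 + b))
34506/J(-57, 146) + y(26, 16)/10835 = 34506/146 + ((18 + 26 + 16)/(88 + 26))/10835 = 34506*(1/146) + (60/114)*(1/10835) = 17253/73 + ((1/114)*60)*(1/10835) = 17253/73 + (10/19)*(1/10835) = 17253/73 + 2/41173 = 710357915/3005629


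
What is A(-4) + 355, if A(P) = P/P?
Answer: 356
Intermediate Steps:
A(P) = 1
A(-4) + 355 = 1 + 355 = 356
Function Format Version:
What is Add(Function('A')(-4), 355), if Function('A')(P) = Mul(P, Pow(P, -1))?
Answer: 356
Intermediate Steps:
Function('A')(P) = 1
Add(Function('A')(-4), 355) = Add(1, 355) = 356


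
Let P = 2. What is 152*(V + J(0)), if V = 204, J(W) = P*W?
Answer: 31008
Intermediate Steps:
J(W) = 2*W
152*(V + J(0)) = 152*(204 + 2*0) = 152*(204 + 0) = 152*204 = 31008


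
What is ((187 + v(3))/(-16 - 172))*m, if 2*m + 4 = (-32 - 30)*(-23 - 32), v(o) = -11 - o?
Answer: -294619/188 ≈ -1567.1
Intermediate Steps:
m = 1703 (m = -2 + ((-32 - 30)*(-23 - 32))/2 = -2 + (-62*(-55))/2 = -2 + (1/2)*3410 = -2 + 1705 = 1703)
((187 + v(3))/(-16 - 172))*m = ((187 + (-11 - 1*3))/(-16 - 172))*1703 = ((187 + (-11 - 3))/(-188))*1703 = ((187 - 14)*(-1/188))*1703 = (173*(-1/188))*1703 = -173/188*1703 = -294619/188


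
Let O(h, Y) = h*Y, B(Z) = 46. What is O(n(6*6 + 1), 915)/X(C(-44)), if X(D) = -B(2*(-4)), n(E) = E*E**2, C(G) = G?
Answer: -46347495/46 ≈ -1.0076e+6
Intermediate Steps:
n(E) = E**3
O(h, Y) = Y*h
X(D) = -46 (X(D) = -1*46 = -46)
O(n(6*6 + 1), 915)/X(C(-44)) = (915*(6*6 + 1)**3)/(-46) = (915*(36 + 1)**3)*(-1/46) = (915*37**3)*(-1/46) = (915*50653)*(-1/46) = 46347495*(-1/46) = -46347495/46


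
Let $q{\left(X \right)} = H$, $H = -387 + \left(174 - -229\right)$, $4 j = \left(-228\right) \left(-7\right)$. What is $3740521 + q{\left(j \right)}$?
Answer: $3740537$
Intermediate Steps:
$j = 399$ ($j = \frac{\left(-228\right) \left(-7\right)}{4} = \frac{1}{4} \cdot 1596 = 399$)
$H = 16$ ($H = -387 + \left(174 + 229\right) = -387 + 403 = 16$)
$q{\left(X \right)} = 16$
$3740521 + q{\left(j \right)} = 3740521 + 16 = 3740537$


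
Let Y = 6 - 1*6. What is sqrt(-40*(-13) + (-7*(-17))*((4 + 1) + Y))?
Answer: sqrt(1115) ≈ 33.392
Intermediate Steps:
Y = 0 (Y = 6 - 6 = 0)
sqrt(-40*(-13) + (-7*(-17))*((4 + 1) + Y)) = sqrt(-40*(-13) + (-7*(-17))*((4 + 1) + 0)) = sqrt(520 + 119*(5 + 0)) = sqrt(520 + 119*5) = sqrt(520 + 595) = sqrt(1115)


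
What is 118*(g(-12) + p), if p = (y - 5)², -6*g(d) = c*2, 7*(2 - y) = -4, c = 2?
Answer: 90742/147 ≈ 617.29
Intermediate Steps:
y = 18/7 (y = 2 - ⅐*(-4) = 2 + 4/7 = 18/7 ≈ 2.5714)
g(d) = -⅔ (g(d) = -2/3 = -⅙*4 = -⅔)
p = 289/49 (p = (18/7 - 5)² = (-17/7)² = 289/49 ≈ 5.8980)
118*(g(-12) + p) = 118*(-⅔ + 289/49) = 118*(769/147) = 90742/147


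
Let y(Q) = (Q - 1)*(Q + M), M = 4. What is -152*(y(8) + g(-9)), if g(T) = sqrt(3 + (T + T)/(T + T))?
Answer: -13072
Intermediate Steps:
y(Q) = (-1 + Q)*(4 + Q) (y(Q) = (Q - 1)*(Q + 4) = (-1 + Q)*(4 + Q))
g(T) = 2 (g(T) = sqrt(3 + (2*T)/((2*T))) = sqrt(3 + (2*T)*(1/(2*T))) = sqrt(3 + 1) = sqrt(4) = 2)
-152*(y(8) + g(-9)) = -152*((-4 + 8**2 + 3*8) + 2) = -152*((-4 + 64 + 24) + 2) = -152*(84 + 2) = -152*86 = -13072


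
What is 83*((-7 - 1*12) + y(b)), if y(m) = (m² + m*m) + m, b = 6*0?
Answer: -1577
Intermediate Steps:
b = 0
y(m) = m + 2*m² (y(m) = (m² + m²) + m = 2*m² + m = m + 2*m²)
83*((-7 - 1*12) + y(b)) = 83*((-7 - 1*12) + 0*(1 + 2*0)) = 83*((-7 - 12) + 0*(1 + 0)) = 83*(-19 + 0*1) = 83*(-19 + 0) = 83*(-19) = -1577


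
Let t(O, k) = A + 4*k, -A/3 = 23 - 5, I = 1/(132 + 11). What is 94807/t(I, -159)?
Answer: -94807/690 ≈ -137.40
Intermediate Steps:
I = 1/143 ≈ 0.0069930
A = -54 (A = -3*(23 - 5) = -3*18 = -54)
t(O, k) = -54 + 4*k
94807/t(I, -159) = 94807/(-54 + 4*(-159)) = 94807/(-54 - 636) = 94807/(-690) = 94807*(-1/690) = -94807/690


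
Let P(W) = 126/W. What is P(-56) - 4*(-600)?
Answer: 9591/4 ≈ 2397.8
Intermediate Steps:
P(-56) - 4*(-600) = 126/(-56) - 4*(-600) = 126*(-1/56) + 2400 = -9/4 + 2400 = 9591/4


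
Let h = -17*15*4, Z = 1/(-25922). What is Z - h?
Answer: 26440439/25922 ≈ 1020.0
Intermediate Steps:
Z = -1/25922 ≈ -3.8577e-5
h = -1020 (h = -255*4 = -1020)
Z - h = -1/25922 - 1*(-1020) = -1/25922 + 1020 = 26440439/25922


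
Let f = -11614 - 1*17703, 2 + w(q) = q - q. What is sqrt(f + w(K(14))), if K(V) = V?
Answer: I*sqrt(29319) ≈ 171.23*I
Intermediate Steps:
w(q) = -2 (w(q) = -2 + (q - q) = -2 + 0 = -2)
f = -29317 (f = -11614 - 17703 = -29317)
sqrt(f + w(K(14))) = sqrt(-29317 - 2) = sqrt(-29319) = I*sqrt(29319)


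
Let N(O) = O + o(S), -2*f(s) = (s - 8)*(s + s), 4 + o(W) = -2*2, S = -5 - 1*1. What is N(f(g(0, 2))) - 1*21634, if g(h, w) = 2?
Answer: -21630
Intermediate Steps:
S = -6 (S = -5 - 1 = -6)
o(W) = -8 (o(W) = -4 - 2*2 = -4 - 4 = -8)
f(s) = -s*(-8 + s) (f(s) = -(s - 8)*(s + s)/2 = -(-8 + s)*2*s/2 = -s*(-8 + s))
N(O) = -8 + O (N(O) = O - 8 = -8 + O)
N(f(g(0, 2))) - 1*21634 = (-8 + 2*(8 - 1*2)) - 1*21634 = (-8 + 2*(8 - 2)) - 21634 = (-8 + 2*6) - 21634 = (-8 + 12) - 21634 = 4 - 21634 = -21630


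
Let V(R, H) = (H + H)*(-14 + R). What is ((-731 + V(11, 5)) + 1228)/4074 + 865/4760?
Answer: 82099/277032 ≈ 0.29635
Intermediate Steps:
V(R, H) = 2*H*(-14 + R) (V(R, H) = (2*H)*(-14 + R) = 2*H*(-14 + R))
((-731 + V(11, 5)) + 1228)/4074 + 865/4760 = ((-731 + 2*5*(-14 + 11)) + 1228)/4074 + 865/4760 = ((-731 + 2*5*(-3)) + 1228)*(1/4074) + 865*(1/4760) = ((-731 - 30) + 1228)*(1/4074) + 173/952 = (-761 + 1228)*(1/4074) + 173/952 = 467*(1/4074) + 173/952 = 467/4074 + 173/952 = 82099/277032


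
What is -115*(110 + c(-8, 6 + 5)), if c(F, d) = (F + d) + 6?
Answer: -13685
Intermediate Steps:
c(F, d) = 6 + F + d
-115*(110 + c(-8, 6 + 5)) = -115*(110 + (6 - 8 + (6 + 5))) = -115*(110 + (6 - 8 + 11)) = -115*(110 + 9) = -115*119 = -13685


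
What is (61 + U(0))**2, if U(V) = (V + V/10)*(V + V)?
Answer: 3721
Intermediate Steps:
U(V) = 11*V**2/5 (U(V) = (V + V*(1/10))*(2*V) = (V + V/10)*(2*V) = (11*V/10)*(2*V) = 11*V**2/5)
(61 + U(0))**2 = (61 + (11/5)*0**2)**2 = (61 + (11/5)*0)**2 = (61 + 0)**2 = 61**2 = 3721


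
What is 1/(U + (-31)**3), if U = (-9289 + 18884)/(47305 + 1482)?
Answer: -48787/1453403922 ≈ -3.3567e-5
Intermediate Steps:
U = 9595/48787 ≈ 0.19667
1/(U + (-31)**3) = 1/(9595/48787 + (-31)**3) = 1/(9595/48787 - 29791) = 1/(-1453403922/48787) = -48787/1453403922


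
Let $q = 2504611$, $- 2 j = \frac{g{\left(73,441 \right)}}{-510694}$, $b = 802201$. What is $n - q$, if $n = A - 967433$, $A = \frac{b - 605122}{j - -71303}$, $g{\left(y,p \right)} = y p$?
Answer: $- \frac{252862030088851656}{72828060757} \approx -3.472 \cdot 10^{6}$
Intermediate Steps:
$g{\left(y,p \right)} = p y$
$j = \frac{32193}{1021388}$ ($j = - \frac{441 \cdot 73 \frac{1}{-510694}}{2} = - \frac{32193 \left(- \frac{1}{510694}\right)}{2} = \left(- \frac{1}{2}\right) \left(- \frac{32193}{510694}\right) = \frac{32193}{1021388} \approx 0.031519$)
$A = \frac{201294125652}{72828060757}$ ($A = \frac{802201 - 605122}{\frac{32193}{1021388} - -71303} = \frac{197079}{\frac{32193}{1021388} + \left(-494137 + 565440\right)} = \frac{197079}{\frac{32193}{1021388} + 71303} = \frac{197079}{\frac{72828060757}{1021388}} = 197079 \cdot \frac{1021388}{72828060757} = \frac{201294125652}{72828060757} \approx 2.764$)
$n = - \frac{70456068008201129}{72828060757}$ ($n = \frac{201294125652}{72828060757} - 967433 = - \frac{70456068008201129}{72828060757} \approx -9.6743 \cdot 10^{5}$)
$n - q = - \frac{70456068008201129}{72828060757} - 2504611 = - \frac{252862030088851656}{72828060757}$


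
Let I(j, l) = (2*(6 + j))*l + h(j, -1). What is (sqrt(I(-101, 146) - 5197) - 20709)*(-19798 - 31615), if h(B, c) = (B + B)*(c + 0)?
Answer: 1064711817 - 51413*I*sqrt(32735) ≈ 1.0647e+9 - 9.3021e+6*I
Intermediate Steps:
h(B, c) = 2*B*c (h(B, c) = (2*B)*c = 2*B*c)
I(j, l) = -2*j + l*(12 + 2*j) (I(j, l) = (2*(6 + j))*l + 2*j*(-1) = (12 + 2*j)*l - 2*j = l*(12 + 2*j) - 2*j = -2*j + l*(12 + 2*j))
(sqrt(I(-101, 146) - 5197) - 20709)*(-19798 - 31615) = (sqrt((-2*(-101) + 12*146 + 2*(-101)*146) - 5197) - 20709)*(-19798 - 31615) = (sqrt((202 + 1752 - 29492) - 5197) - 20709)*(-51413) = (sqrt(-27538 - 5197) - 20709)*(-51413) = (sqrt(-32735) - 20709)*(-51413) = (I*sqrt(32735) - 20709)*(-51413) = (-20709 + I*sqrt(32735))*(-51413) = 1064711817 - 51413*I*sqrt(32735)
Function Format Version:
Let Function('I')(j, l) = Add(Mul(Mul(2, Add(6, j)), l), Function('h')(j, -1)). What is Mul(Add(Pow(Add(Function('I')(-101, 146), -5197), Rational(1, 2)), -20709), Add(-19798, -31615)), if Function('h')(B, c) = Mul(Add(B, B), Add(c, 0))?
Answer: Add(1064711817, Mul(-51413, I, Pow(32735, Rational(1, 2)))) ≈ Add(1.0647e+9, Mul(-9.3021e+6, I))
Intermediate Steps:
Function('h')(B, c) = Mul(2, B, c) (Function('h')(B, c) = Mul(Mul(2, B), c) = Mul(2, B, c))
Function('I')(j, l) = Add(Mul(-2, j), Mul(l, Add(12, Mul(2, j)))) (Function('I')(j, l) = Add(Mul(Mul(2, Add(6, j)), l), Mul(2, j, -1)) = Add(Mul(Add(12, Mul(2, j)), l), Mul(-2, j)) = Add(Mul(l, Add(12, Mul(2, j))), Mul(-2, j)) = Add(Mul(-2, j), Mul(l, Add(12, Mul(2, j)))))
Mul(Add(Pow(Add(Function('I')(-101, 146), -5197), Rational(1, 2)), -20709), Add(-19798, -31615)) = Mul(Add(Pow(Add(Add(Mul(-2, -101), Mul(12, 146), Mul(2, -101, 146)), -5197), Rational(1, 2)), -20709), Add(-19798, -31615)) = Mul(Add(Pow(Add(Add(202, 1752, -29492), -5197), Rational(1, 2)), -20709), -51413) = Mul(Add(Pow(Add(-27538, -5197), Rational(1, 2)), -20709), -51413) = Mul(Add(Pow(-32735, Rational(1, 2)), -20709), -51413) = Mul(Add(Mul(I, Pow(32735, Rational(1, 2))), -20709), -51413) = Mul(Add(-20709, Mul(I, Pow(32735, Rational(1, 2)))), -51413) = Add(1064711817, Mul(-51413, I, Pow(32735, Rational(1, 2))))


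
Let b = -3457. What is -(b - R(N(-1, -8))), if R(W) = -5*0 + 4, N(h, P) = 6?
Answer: 3461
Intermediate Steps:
R(W) = 4 (R(W) = 0 + 4 = 4)
-(b - R(N(-1, -8))) = -(-3457 - 1*4) = -(-3457 - 4) = -1*(-3461) = 3461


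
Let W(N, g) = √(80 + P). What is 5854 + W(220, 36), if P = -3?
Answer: 5854 + √77 ≈ 5862.8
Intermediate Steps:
W(N, g) = √77 (W(N, g) = √(80 - 3) = √77)
5854 + W(220, 36) = 5854 + √77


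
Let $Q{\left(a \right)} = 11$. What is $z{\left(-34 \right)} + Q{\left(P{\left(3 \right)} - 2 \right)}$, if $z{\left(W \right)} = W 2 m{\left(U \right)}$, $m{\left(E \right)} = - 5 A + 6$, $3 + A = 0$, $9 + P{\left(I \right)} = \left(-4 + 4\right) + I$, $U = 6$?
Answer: $-1417$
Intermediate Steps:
$P{\left(I \right)} = -9 + I$ ($P{\left(I \right)} = -9 + \left(\left(-4 + 4\right) + I\right) = -9 + \left(0 + I\right) = -9 + I$)
$A = -3$ ($A = -3 + 0 = -3$)
$m{\left(E \right)} = 21$ ($m{\left(E \right)} = \left(-5\right) \left(-3\right) + 6 = 15 + 6 = 21$)
$z{\left(W \right)} = 42 W$ ($z{\left(W \right)} = W 2 \cdot 21 = 2 W 21 = 42 W$)
$z{\left(-34 \right)} + Q{\left(P{\left(3 \right)} - 2 \right)} = 42 \left(-34\right) + 11 = -1428 + 11 = -1417$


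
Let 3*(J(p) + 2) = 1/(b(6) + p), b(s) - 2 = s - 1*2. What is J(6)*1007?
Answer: -71497/36 ≈ -1986.0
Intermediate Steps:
b(s) = s (b(s) = 2 + (s - 1*2) = 2 + (s - 2) = 2 + (-2 + s) = s)
J(p) = -2 + 1/(3*(6 + p))
J(6)*1007 = ((-35 - 6*6)/(3*(6 + 6)))*1007 = ((⅓)*(-35 - 36)/12)*1007 = ((⅓)*(1/12)*(-71))*1007 = -71/36*1007 = -71497/36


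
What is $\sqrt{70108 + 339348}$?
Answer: $4 \sqrt{25591} \approx 639.89$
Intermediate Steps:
$\sqrt{70108 + 339348} = \sqrt{409456} = 4 \sqrt{25591}$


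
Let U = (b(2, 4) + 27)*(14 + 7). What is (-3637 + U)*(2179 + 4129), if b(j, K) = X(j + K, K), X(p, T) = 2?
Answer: -19100624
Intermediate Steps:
b(j, K) = 2
U = 609 (U = (2 + 27)*(14 + 7) = 29*21 = 609)
(-3637 + U)*(2179 + 4129) = (-3637 + 609)*(2179 + 4129) = -3028*6308 = -19100624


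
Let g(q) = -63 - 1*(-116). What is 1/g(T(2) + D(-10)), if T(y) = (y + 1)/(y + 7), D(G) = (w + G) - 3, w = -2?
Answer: 1/53 ≈ 0.018868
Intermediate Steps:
D(G) = -5 + G (D(G) = (-2 + G) - 3 = -5 + G)
T(y) = (1 + y)/(7 + y)
g(q) = 53 (g(q) = -63 + 116 = 53)
1/g(T(2) + D(-10)) = 1/53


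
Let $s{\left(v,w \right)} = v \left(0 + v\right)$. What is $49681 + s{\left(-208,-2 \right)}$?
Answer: $92945$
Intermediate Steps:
$s{\left(v,w \right)} = v^{2}$ ($s{\left(v,w \right)} = v v = v^{2}$)
$49681 + s{\left(-208,-2 \right)} = 49681 + \left(-208\right)^{2} = 49681 + 43264 = 92945$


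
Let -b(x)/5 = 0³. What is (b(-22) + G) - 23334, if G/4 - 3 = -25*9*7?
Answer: -29622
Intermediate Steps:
G = -6288 (G = 12 + 4*(-25*9*7) = 12 + 4*(-225*7) = 12 + 4*(-1575) = 12 - 6300 = -6288)
b(x) = 0 (b(x) = -5*0³ = -5*0 = 0)
(b(-22) + G) - 23334 = (0 - 6288) - 23334 = -6288 - 23334 = -29622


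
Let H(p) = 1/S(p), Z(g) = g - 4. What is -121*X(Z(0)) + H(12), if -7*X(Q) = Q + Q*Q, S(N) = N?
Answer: 17431/84 ≈ 207.51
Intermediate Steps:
Z(g) = -4 + g
X(Q) = -Q/7 - Q²/7 (X(Q) = -(Q + Q*Q)/7 = -(Q + Q²)/7 = -Q/7 - Q²/7)
H(p) = 1/p
-121*X(Z(0)) + H(12) = -(-121)*(-4 + 0)*(1 + (-4 + 0))/7 + 1/12 = -(-121)*(-4)*(1 - 4)/7 + 1/12 = -(-121)*(-4)*(-3)/7 + 1/12 = -121*(-12/7) + 1/12 = 1452/7 + 1/12 = 17431/84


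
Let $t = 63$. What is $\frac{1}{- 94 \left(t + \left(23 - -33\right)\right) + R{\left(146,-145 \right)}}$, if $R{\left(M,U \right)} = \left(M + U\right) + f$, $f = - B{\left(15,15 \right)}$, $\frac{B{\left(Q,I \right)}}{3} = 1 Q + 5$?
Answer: $- \frac{1}{11245} \approx -8.8928 \cdot 10^{-5}$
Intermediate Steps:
$B{\left(Q,I \right)} = 15 + 3 Q$ ($B{\left(Q,I \right)} = 3 \left(1 Q + 5\right) = 3 \left(Q + 5\right) = 3 \left(5 + Q\right) = 15 + 3 Q$)
$f = -60$ ($f = - (15 + 3 \cdot 15) = - (15 + 45) = \left(-1\right) 60 = -60$)
$R{\left(M,U \right)} = -60 + M + U$ ($R{\left(M,U \right)} = \left(M + U\right) - 60 = -60 + M + U$)
$\frac{1}{- 94 \left(t + \left(23 - -33\right)\right) + R{\left(146,-145 \right)}} = \frac{1}{- 94 \left(63 + \left(23 - -33\right)\right) - 59} = \frac{1}{- 94 \left(63 + \left(23 + 33\right)\right) - 59} = \frac{1}{- 94 \left(63 + 56\right) - 59} = \frac{1}{\left(-94\right) 119 - 59} = \frac{1}{-11186 - 59} = \frac{1}{-11245} = - \frac{1}{11245}$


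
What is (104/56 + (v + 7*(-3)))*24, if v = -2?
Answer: -3552/7 ≈ -507.43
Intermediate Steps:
(104/56 + (v + 7*(-3)))*24 = (104/56 + (-2 + 7*(-3)))*24 = (104*(1/56) + (-2 - 21))*24 = (13/7 - 23)*24 = -148/7*24 = -3552/7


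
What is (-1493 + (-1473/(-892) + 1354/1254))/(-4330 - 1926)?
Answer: 833483557/3498880704 ≈ 0.23821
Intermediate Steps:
(-1493 + (-1473/(-892) + 1354/1254))/(-4330 - 1926) = (-1493 + (-1473*(-1/892) + 1354*(1/1254)))/(-6256) = (-1493 + (1473/892 + 677/627))*(-1/6256) = (-1493 + 1527455/559284)*(-1/6256) = -833483557/559284*(-1/6256) = 833483557/3498880704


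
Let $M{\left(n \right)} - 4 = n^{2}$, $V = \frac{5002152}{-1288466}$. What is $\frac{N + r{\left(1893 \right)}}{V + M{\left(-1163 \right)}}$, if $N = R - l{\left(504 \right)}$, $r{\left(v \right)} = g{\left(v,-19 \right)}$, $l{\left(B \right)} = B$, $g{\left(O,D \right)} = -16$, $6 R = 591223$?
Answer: $\frac{378875359999}{5228217962598} \approx 0.072467$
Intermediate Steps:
$R = \frac{591223}{6}$ ($R = \frac{1}{6} \cdot 591223 = \frac{591223}{6} \approx 98537.0$)
$r{\left(v \right)} = -16$
$N = \frac{588199}{6}$ ($N = \frac{591223}{6} - 504 = \frac{588199}{6} \approx 98033.0$)
$V = - \frac{2501076}{644233}$ ($V = 5002152 \left(- \frac{1}{1288466}\right) = - \frac{2501076}{644233} \approx -3.8823$)
$M{\left(n \right)} = 4 + n^{2}$
$\frac{N + r{\left(1893 \right)}}{V + M{\left(-1163 \right)}} = \frac{\frac{588199}{6} - 16}{- \frac{2501076}{644233} + \left(4 + \left(-1163\right)^{2}\right)} = \frac{588103}{6 \left(- \frac{2501076}{644233} + \left(4 + 1352569\right)\right)} = \frac{588103}{6 \left(- \frac{2501076}{644233} + 1352573\right)} = \frac{588103}{6 \cdot \frac{871369660433}{644233}} = \frac{588103}{6} \cdot \frac{644233}{871369660433} = \frac{378875359999}{5228217962598}$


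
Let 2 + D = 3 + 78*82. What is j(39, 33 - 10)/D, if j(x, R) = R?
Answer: 23/6397 ≈ 0.0035954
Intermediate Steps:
D = 6397 (D = -2 + (3 + 78*82) = -2 + (3 + 6396) = -2 + 6399 = 6397)
j(39, 33 - 10)/D = (33 - 10)/6397 = 23*(1/6397) = 23/6397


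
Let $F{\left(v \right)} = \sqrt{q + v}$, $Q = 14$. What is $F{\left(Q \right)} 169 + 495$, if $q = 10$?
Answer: $495 + 338 \sqrt{6} \approx 1322.9$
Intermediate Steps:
$F{\left(v \right)} = \sqrt{10 + v}$
$F{\left(Q \right)} 169 + 495 = \sqrt{10 + 14} \cdot 169 + 495 = \sqrt{24} \cdot 169 + 495 = 2 \sqrt{6} \cdot 169 + 495 = 338 \sqrt{6} + 495 = 495 + 338 \sqrt{6}$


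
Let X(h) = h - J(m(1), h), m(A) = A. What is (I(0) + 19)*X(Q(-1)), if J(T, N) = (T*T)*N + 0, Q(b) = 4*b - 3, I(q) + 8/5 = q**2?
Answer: 0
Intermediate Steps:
I(q) = -8/5 + q**2
Q(b) = -3 + 4*b
J(T, N) = N*T**2 (J(T, N) = T**2*N + 0 = N*T**2 + 0 = N*T**2)
X(h) = 0 (X(h) = h - h*1**2 = h - h = 0)
(I(0) + 19)*X(Q(-1)) = ((-8/5 + 0**2) + 19)*0 = ((-8/5 + 0) + 19)*0 = (-8/5 + 19)*0 = (87/5)*0 = 0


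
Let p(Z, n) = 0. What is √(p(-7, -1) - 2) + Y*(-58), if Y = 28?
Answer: -1624 + I*√2 ≈ -1624.0 + 1.4142*I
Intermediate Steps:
√(p(-7, -1) - 2) + Y*(-58) = √(0 - 2) + 28*(-58) = √(-2) - 1624 = I*√2 - 1624 = -1624 + I*√2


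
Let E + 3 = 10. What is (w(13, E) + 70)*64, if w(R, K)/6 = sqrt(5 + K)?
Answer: 4480 + 768*sqrt(3) ≈ 5810.2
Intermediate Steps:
E = 7 (E = -3 + 10 = 7)
w(R, K) = 6*sqrt(5 + K)
(w(13, E) + 70)*64 = (6*sqrt(5 + 7) + 70)*64 = (6*sqrt(12) + 70)*64 = (6*(2*sqrt(3)) + 70)*64 = (12*sqrt(3) + 70)*64 = (70 + 12*sqrt(3))*64 = 4480 + 768*sqrt(3)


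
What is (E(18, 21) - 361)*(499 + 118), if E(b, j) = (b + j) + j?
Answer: -185717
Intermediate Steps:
E(b, j) = b + 2*j
(E(18, 21) - 361)*(499 + 118) = ((18 + 2*21) - 361)*(499 + 118) = ((18 + 42) - 361)*617 = (60 - 361)*617 = -301*617 = -185717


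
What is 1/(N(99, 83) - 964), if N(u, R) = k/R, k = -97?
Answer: -83/80109 ≈ -0.0010361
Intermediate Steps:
N(u, R) = -97/R
1/(N(99, 83) - 964) = 1/(-97/83 - 964) = 1/(-80109/83) = -83/80109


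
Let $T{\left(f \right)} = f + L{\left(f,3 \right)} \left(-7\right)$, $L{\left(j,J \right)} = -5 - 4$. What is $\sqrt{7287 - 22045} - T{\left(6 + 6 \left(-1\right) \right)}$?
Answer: $-63 + i \sqrt{14758} \approx -63.0 + 121.48 i$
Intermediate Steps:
$L{\left(j,J \right)} = -9$ ($L{\left(j,J \right)} = -5 - 4 = -9$)
$T{\left(f \right)} = 63 + f$ ($T{\left(f \right)} = f - -63 = f + 63 = 63 + f$)
$\sqrt{7287 - 22045} - T{\left(6 + 6 \left(-1\right) \right)} = \sqrt{7287 - 22045} - \left(63 + \left(6 + 6 \left(-1\right)\right)\right) = \sqrt{-14758} - \left(63 + \left(6 - 6\right)\right) = i \sqrt{14758} - \left(63 + 0\right) = i \sqrt{14758} - 63 = -63 + i \sqrt{14758}$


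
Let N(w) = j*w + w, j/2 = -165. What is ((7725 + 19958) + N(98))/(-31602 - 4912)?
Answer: 4559/36514 ≈ 0.12486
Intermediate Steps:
j = -330 (j = 2*(-165) = -330)
N(w) = -329*w (N(w) = -330*w + w = -329*w)
((7725 + 19958) + N(98))/(-31602 - 4912) = ((7725 + 19958) - 329*98)/(-31602 - 4912) = (27683 - 32242)/(-36514) = -4559*(-1/36514) = 4559/36514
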